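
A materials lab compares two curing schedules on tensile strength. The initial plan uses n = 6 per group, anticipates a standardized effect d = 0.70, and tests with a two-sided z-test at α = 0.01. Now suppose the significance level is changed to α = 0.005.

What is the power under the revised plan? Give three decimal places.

Power ≈ 0.055

δ = d·√(n/2) = 0.70 × √(6/2) = 1.2124 (unchanged). New critical value: z_{0.0025} = 2.807.
Revised power = Φ(δ − 2.807) + Φ(−δ − 2.807) = Φ(-1.595) + Φ(-4.019) = 0.0554 + 0.0000 = 0.0554.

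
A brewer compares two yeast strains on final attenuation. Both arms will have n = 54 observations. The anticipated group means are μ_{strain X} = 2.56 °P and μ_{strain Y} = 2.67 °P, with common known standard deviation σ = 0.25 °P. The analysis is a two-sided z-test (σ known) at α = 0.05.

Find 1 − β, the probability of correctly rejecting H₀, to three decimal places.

Power ≈ 0.628

Standardized effect: d = |μ_{strain X} − μ_{strain Y}| / σ = |2.56 − 2.67| / 0.25 = 0.4400
Noncentrality parameter: δ = d·√(n/2) = 0.4400 × √(54/2) = 2.2863
Critical value for a two-sided test at α = 0.05: z_{α/2} = 1.960.
Power = Φ(δ − 1.960) + Φ(−δ − 1.960) = Φ(0.326) + Φ(-4.246) = 0.6279 + 0.0000 = 0.6279.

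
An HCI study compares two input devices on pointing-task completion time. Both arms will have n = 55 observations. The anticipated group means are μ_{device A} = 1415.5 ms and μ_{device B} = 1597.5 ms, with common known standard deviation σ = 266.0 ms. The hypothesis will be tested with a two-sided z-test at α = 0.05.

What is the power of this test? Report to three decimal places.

Power ≈ 0.948

Standardized effect: d = |μ_{device A} − μ_{device B}| / σ = |1415.5 − 1597.5| / 266.0 = 0.6842
Noncentrality parameter: λ = d·√(n/2) = 0.6842 × √(55/2) = 3.5880
Critical value for a two-sided test at α = 0.05: z_{α/2} = 1.960.
Power = Φ(λ − 1.960) + Φ(−λ − 1.960) = Φ(1.628) + Φ(-5.548) = 0.9482 + 0.0000 = 0.9482.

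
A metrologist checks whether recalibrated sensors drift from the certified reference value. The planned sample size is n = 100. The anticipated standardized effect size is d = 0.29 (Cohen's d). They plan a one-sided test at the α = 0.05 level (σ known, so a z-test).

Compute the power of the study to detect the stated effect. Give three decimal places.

Power ≈ 0.895

Noncentrality parameter: δ = d·√n = 0.29 × √100 = 2.9000
Critical value for a one-sided test at α = 0.05: z_α = 1.645.
Power = Φ(δ − 1.645) = Φ(1.255) = 0.8953.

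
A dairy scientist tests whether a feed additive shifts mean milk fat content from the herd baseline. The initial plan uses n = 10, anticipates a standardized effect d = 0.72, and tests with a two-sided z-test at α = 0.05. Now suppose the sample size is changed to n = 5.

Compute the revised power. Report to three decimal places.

Power ≈ 0.363

With n = 5: δ = d·√n = 0.72 × √5 = 1.6100. Critical value z_{0.025} = 1.960.
Revised power = Φ(δ − 1.960) + Φ(−δ − 1.960) = Φ(-0.350) + Φ(-3.570) = 0.3632 + 0.0002 = 0.3633.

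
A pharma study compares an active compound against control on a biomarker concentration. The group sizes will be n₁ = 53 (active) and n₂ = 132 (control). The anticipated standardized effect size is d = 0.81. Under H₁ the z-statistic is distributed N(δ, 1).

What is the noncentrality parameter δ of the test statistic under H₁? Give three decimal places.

δ ≈ 4.981

δ = d / √(1/n₁ + 1/n₂) = 0.81 / √(1/53 + 1/132) = 4.9811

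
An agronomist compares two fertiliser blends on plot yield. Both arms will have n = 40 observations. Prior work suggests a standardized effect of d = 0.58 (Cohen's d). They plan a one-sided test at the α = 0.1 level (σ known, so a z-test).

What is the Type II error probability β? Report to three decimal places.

Noncentrality parameter: λ = d·√(n/2) = 0.58 × √(40/2) = 2.5938
One-sided α = 0.1 → critical value z_{0.1} = 1.282.
Power = Φ(λ − 1.282) = Φ(1.312) = 0.9053.
Type II error: β = 1 − power = 1 − 0.9053 = 0.0947.

β ≈ 0.095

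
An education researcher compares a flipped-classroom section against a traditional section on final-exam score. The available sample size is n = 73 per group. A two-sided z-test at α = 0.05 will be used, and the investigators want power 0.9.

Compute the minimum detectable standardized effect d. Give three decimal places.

Need Φ(δ − 1.960) = 0.9, so δ = 1.960 + 1.282 = 3.242.
(The second rejection-region term Φ(−δ − z_{α/2}) is negligible and dropped.)
δ = d·√(n/2) ⇒ d = δ/√(n/2) = 3.242/√(73/2) = 0.5365.

d ≈ 0.537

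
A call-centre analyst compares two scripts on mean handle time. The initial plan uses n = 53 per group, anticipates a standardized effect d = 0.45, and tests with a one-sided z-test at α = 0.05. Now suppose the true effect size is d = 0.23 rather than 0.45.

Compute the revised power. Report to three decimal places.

With d = 0.23: δ = d·√(n/2) = 0.23 × √(53/2) = 1.1840. Critical value z_{0.05} = 1.645.
Revised power = Φ(δ − 1.645) = Φ(-0.461) = 0.3225.

Power ≈ 0.322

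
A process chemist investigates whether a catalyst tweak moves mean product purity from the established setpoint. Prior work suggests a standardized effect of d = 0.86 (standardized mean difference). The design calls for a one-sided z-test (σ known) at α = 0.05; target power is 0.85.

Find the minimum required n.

n = 10

For power 0.85 need Φ(δ − z_{0.05}) = 0.85, so δ = z_{0.05} + z_{0.15} = 1.645 + 1.036 = 2.681.
δ = d·√n ⇒ n = (δ/d)² = (2.681 / 0.86)² = 9.72.
Round up to the next whole unit.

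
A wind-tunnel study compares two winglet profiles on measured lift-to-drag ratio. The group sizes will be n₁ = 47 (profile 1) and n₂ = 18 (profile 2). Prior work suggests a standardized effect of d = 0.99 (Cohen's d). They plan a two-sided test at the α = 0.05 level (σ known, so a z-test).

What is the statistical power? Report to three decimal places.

Noncentrality parameter: δ = d / √(1/n₁ + 1/n₂) = 0.99 / √(1/47 + 1/18) = 3.5716
Critical value for a two-sided test at α = 0.05: z_{α/2} = 1.960.
Power = Φ(δ − 1.960) + Φ(−δ − 1.960) = Φ(1.612) + Φ(-5.532) = 0.9465 + 0.0000 = 0.9465.

Power ≈ 0.946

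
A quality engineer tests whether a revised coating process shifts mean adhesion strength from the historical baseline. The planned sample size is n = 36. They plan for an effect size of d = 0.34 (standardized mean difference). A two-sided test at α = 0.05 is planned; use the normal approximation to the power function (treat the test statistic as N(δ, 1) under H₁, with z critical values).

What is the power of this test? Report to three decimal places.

Power ≈ 0.532

Noncentrality parameter: δ = d·√n = 0.34 × √36 = 2.0400
Two-sided α = 0.05 → critical value z_{0.025} = 1.960.
Power = Φ(δ − 1.960) + Φ(−δ − 1.960) = Φ(0.080) + Φ(-4.000) = 0.5319 + 0.0000 = 0.5319.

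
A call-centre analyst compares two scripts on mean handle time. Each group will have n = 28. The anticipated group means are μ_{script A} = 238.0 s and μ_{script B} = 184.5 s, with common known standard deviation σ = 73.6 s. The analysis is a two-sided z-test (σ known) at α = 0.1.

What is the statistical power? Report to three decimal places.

Standardized effect: d = |μ_{script A} − μ_{script B}| / σ = |238.0 − 184.5| / 73.6 = 0.7269
Noncentrality parameter: δ = d·√(n/2) = 0.7269 × √(28/2) = 2.7198
Two-sided α = 0.1 → critical value z_{0.05} = 1.645.
Power = Φ(δ − 1.645) + Φ(−δ − 1.645) = Φ(1.075) + Φ(-4.365) = 0.8588 + 0.0000 = 0.8588.

Power ≈ 0.859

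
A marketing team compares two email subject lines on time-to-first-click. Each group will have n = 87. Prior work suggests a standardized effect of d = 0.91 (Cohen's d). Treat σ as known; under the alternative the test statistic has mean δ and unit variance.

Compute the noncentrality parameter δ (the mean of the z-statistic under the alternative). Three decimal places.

δ ≈ 6.002

The noncentrality parameter scales effect size by the design's sample-size factor: δ = d·√(n/2) = 0.91 × √(87/2) = 6.0019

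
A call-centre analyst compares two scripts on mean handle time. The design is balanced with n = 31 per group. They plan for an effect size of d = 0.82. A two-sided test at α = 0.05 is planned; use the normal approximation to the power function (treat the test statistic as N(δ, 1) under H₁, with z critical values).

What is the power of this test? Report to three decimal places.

Power ≈ 0.898

Noncentrality parameter: δ = d·√(n/2) = 0.82 × √(31/2) = 3.2283
Critical value for a two-sided test at α = 0.05: z_{α/2} = 1.960.
Power = Φ(δ − 1.960) + Φ(−δ − 1.960) = Φ(1.268) + Φ(-5.188) = 0.8977 + 0.0000 = 0.8977.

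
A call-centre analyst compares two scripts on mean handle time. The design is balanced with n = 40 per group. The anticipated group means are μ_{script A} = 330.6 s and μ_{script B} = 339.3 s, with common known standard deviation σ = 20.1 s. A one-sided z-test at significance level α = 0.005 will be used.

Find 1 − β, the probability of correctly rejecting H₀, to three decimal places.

Standardized effect: d = |μ_{script A} − μ_{script B}| / σ = |330.6 − 339.3| / 20.1 = 0.4328
Noncentrality parameter: λ = d·√(n/2) = 0.4328 × √(40/2) = 1.9357
One-sided α = 0.005 → critical value z_{0.005} = 2.576.
Power = P(Z > 2.576 − λ) = Φ(-0.640) = 0.2610.

Power ≈ 0.261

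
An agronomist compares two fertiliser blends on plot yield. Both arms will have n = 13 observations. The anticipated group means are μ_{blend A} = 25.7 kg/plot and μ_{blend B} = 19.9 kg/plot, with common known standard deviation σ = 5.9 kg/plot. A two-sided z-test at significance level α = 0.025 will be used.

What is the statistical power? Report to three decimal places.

Standardized effect: d = |μ_{blend A} − μ_{blend B}| / σ = |25.7 − 19.9| / 5.9 = 0.9831
Noncentrality parameter: δ = d·√(n/2) = 0.9831 × √(13/2) = 2.5063
Two-sided α = 0.025 → critical value z_{0.0125} = 2.241.
Power = Φ(δ − 2.241) + Φ(−δ − 2.241) = Φ(0.265) + Φ(-4.748) = 0.6045 + 0.0000 = 0.6045.

Power ≈ 0.604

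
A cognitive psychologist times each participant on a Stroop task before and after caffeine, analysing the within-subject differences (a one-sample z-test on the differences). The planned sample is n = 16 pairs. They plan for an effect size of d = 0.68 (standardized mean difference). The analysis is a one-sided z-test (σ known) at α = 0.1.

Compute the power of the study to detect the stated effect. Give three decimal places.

Noncentrality parameter: δ = d·√n = 0.68 × √16 = 2.7200
One-sided α = 0.1 → critical value z_{0.1} = 1.282.
Power = P(Z > 1.282 − δ) = Φ(1.438) = 0.9248.

Power ≈ 0.925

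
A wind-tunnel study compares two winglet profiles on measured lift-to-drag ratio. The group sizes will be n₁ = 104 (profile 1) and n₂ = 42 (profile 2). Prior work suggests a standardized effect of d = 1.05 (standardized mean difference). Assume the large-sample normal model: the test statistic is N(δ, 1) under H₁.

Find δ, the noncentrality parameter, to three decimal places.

δ ≈ 5.743

δ = d / √(1/n₁ + 1/n₂) = 1.05 / √(1/104 + 1/42) = 5.7432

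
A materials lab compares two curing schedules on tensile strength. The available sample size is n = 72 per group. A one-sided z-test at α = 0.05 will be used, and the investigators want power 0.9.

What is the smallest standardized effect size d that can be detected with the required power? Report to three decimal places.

d ≈ 0.488

Need Φ(δ − 1.645) = 0.9, so δ = 1.645 + 1.282 = 2.926.
δ = d·√(n/2) ⇒ d = δ/√(n/2) = 2.926/√(72/2) = 0.4877.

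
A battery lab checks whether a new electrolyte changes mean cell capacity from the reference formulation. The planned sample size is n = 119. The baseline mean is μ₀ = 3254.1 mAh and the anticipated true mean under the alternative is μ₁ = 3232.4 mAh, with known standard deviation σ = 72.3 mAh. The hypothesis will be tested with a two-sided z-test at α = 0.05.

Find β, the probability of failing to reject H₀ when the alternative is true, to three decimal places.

Standardized effect: d = |μ₁ − μ₀| / σ = |3232.4 − 3254.1| / 72.3 = 0.3001
Noncentrality parameter: δ = d·√n = 0.3001 × √119 = 3.2741
Two-sided α = 0.05 → critical value z_{0.025} = 1.960.
Power = Φ(δ − 1.960) + Φ(−δ − 1.960) = Φ(1.314) + Φ(-5.234) = 0.9056 + 0.0000 = 0.9056.
Type II error: β = 1 − power = 1 − 0.9056 = 0.0944.

β ≈ 0.094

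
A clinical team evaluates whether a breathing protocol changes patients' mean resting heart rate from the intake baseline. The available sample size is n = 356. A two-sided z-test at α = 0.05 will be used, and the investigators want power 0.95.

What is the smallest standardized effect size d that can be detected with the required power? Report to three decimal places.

Required noncentrality: δ = z_{0.025} + z_{0.05} = 1.960 + 1.645 = 3.605.
(Lower-tail contribution to power is negligible for δ > 0.)
δ = d·√n ⇒ d = δ/√n = 3.605/√356 = 0.1911.

d ≈ 0.191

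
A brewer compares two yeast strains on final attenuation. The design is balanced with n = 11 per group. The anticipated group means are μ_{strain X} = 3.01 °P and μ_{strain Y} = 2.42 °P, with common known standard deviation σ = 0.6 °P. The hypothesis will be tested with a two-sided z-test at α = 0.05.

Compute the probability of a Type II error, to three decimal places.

β ≈ 0.365

Standardized effect: d = |μ_{strain X} − μ_{strain Y}| / σ = |3.01 − 2.42| / 0.6 = 0.9833
Noncentrality parameter: δ = d·√(n/2) = 0.9833 × √(11/2) = 2.3061
Critical value for a two-sided test at α = 0.05: z_{α/2} = 1.960.
Power = Φ(δ − 1.960) + Φ(−δ − 1.960) = Φ(0.346) + Φ(-4.266) = 0.6354 + 0.0000 = 0.6354.
Type II error: β = 1 − power = 1 − 0.6354 = 0.3646.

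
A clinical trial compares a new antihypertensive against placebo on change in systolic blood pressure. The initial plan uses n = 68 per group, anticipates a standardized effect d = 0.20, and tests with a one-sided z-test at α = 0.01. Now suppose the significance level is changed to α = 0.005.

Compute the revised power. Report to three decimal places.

δ = d·√(n/2) = 0.20 × √(68/2) = 1.1662 (unchanged). New critical value: z_{0.005} = 2.576.
Revised power = Φ(δ − 2.576) = Φ(-1.410) = 0.0793.

Power ≈ 0.079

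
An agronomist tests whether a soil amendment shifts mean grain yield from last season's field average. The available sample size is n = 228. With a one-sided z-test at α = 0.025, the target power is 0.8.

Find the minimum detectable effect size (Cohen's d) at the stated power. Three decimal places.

d ≈ 0.186

Need Φ(δ − 1.960) = 0.8, so δ = 1.960 + 0.842 = 2.802.
δ = d·√n ⇒ d = δ/√n = 2.802/√228 = 0.1855.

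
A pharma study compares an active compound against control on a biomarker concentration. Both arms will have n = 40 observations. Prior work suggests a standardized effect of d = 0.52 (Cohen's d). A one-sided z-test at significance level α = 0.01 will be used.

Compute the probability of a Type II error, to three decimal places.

Noncentrality parameter: δ = d·√(n/2) = 0.52 × √(40/2) = 2.3255
Critical value for a one-sided test at α = 0.01: z_α = 2.326.
Power = Φ(δ − 2.326) = Φ(-0.001) = 0.4997.
Type II error: β = 1 − power = 1 − 0.4997 = 0.5003.

β ≈ 0.500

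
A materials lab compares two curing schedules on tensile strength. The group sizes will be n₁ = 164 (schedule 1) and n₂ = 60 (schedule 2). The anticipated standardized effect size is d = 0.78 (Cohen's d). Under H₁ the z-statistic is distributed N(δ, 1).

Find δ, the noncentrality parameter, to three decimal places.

δ ≈ 5.170

The noncentrality parameter scales effect size by the design's sample-size factor: δ = d / √(1/n₁ + 1/n₂) = 0.78 / √(1/164 + 1/60) = 5.1697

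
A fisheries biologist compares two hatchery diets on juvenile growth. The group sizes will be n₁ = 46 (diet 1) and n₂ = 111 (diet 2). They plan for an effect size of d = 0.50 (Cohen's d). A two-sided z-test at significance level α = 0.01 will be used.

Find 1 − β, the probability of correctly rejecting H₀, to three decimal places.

Noncentrality parameter: δ = d / √(1/n₁ + 1/n₂) = 0.50 / √(1/46 + 1/111) = 2.8514
Two-sided α = 0.01 → critical value z_{0.005} = 2.576.
Power = Φ(δ − 2.576) + Φ(−δ − 2.576) = Φ(0.276) + Φ(-5.427) = 0.6086 + 0.0000 = 0.6086.

Power ≈ 0.609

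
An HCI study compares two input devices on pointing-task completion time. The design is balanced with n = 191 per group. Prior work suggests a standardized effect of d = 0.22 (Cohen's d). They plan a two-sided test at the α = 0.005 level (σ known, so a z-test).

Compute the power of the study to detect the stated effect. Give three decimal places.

Noncentrality parameter: δ = d·√(n/2) = 0.22 × √(191/2) = 2.1499
Critical value for a two-sided test at α = 0.005: z_{α/2} = 2.807.
Power = Φ(δ − 2.807) + Φ(−δ − 2.807) = Φ(-0.657) + Φ(-4.957) = 0.2556 + 0.0000 = 0.2556.

Power ≈ 0.256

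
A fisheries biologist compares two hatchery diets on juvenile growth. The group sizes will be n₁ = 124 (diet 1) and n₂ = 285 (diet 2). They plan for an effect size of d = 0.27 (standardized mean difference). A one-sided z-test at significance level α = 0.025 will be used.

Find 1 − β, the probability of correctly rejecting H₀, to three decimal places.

Power ≈ 0.709

Noncentrality parameter: δ = d / √(1/n₁ + 1/n₂) = 0.27 / √(1/124 + 1/285) = 2.5098
Critical value for a one-sided test at α = 0.025: z_α = 1.960.
Power = P(Z > 1.960 − δ) = Φ(0.550) = 0.7088.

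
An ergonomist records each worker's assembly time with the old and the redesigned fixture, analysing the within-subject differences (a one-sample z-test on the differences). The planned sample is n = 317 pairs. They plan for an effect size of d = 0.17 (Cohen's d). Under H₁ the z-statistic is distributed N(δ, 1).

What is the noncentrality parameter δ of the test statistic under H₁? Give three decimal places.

δ = d·√n = 0.17 × √317 = 3.0268

δ ≈ 3.027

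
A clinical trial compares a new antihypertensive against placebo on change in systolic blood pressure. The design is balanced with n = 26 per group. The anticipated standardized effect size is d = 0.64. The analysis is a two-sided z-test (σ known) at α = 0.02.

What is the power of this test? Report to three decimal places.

Power ≈ 0.493

Noncentrality parameter: δ = d·√(n/2) = 0.64 × √(26/2) = 2.3076
Two-sided α = 0.02 → critical value z_{0.01} = 2.326.
Power = Φ(δ − 2.326) + Φ(−δ − 2.326) = Φ(-0.019) + Φ(-4.634) = 0.4925 + 0.0000 = 0.4925.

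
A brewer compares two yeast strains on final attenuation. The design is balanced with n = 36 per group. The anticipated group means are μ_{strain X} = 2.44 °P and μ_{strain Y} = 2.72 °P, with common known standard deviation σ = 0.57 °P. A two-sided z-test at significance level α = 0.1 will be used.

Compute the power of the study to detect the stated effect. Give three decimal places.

Power ≈ 0.670

Standardized effect: d = |μ_{strain X} − μ_{strain Y}| / σ = |2.44 − 2.72| / 0.57 = 0.4912
Noncentrality parameter: δ = d·√(n/2) = 0.4912 × √(36/2) = 2.0841
Critical value for a two-sided test at α = 0.1: z_{α/2} = 1.645.
Power = Φ(δ − 1.645) + Φ(−δ − 1.645) = Φ(0.439) + Φ(-3.729) = 0.6698 + 0.0001 = 0.6699.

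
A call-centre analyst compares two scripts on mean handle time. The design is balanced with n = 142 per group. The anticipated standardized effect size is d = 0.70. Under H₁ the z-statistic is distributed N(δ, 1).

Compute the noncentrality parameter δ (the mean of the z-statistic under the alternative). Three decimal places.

δ = d·√(n/2) = 0.70 × √(142/2) = 5.8983

δ ≈ 5.898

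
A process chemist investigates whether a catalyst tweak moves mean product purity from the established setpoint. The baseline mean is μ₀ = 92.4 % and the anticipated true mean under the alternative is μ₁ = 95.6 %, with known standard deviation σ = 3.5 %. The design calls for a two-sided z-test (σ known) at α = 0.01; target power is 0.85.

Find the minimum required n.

Standardized effect: d = |μ₁ − μ₀| / σ = |95.6 − 92.4| / 3.5 = 0.9143
Set Φ(δ − 2.576) = 0.85; then δ − 2.576 = Φ⁻¹(0.85) = 1.036, giving δ = 3.612.
(Ignoring the negligible lower-tail rejection probability gives the usual closed-form inversion.)
δ = d·√n ⇒ n = (δ/d)² = (3.612 / 0.9143)² = 15.61.
Round up to the next whole unit.

n = 16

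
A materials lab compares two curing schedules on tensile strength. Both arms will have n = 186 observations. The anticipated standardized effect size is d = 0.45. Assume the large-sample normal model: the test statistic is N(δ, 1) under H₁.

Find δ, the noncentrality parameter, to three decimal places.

The noncentrality parameter scales effect size by the design's sample-size factor: δ = d·√(n/2) = 0.45 × √(186/2) = 4.3396

δ ≈ 4.340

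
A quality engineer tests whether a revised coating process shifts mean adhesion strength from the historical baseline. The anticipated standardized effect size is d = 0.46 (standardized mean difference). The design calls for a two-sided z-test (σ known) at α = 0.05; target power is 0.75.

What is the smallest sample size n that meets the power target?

n = 33

For power 0.75 need Φ(δ − z_{0.025}) = 0.75, so δ = z_{0.025} + z_{0.25} = 1.960 + 0.674 = 2.634.
(Ignoring the negligible lower-tail rejection probability gives the usual closed-form inversion.)
δ = d·√n ⇒ n = (δ/d)² = (2.634 / 0.46)² = 32.80.
Rounding up, n = 33.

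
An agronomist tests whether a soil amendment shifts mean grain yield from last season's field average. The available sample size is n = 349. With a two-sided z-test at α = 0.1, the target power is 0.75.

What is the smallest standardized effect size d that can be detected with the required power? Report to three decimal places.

d ≈ 0.124

Need Φ(δ − 1.645) = 0.75, so δ = 1.645 + 0.674 = 2.319.
(Lower-tail contribution to power is negligible for δ > 0.)
δ = d·√n ⇒ d = δ/√n = 2.319/√349 = 0.1242.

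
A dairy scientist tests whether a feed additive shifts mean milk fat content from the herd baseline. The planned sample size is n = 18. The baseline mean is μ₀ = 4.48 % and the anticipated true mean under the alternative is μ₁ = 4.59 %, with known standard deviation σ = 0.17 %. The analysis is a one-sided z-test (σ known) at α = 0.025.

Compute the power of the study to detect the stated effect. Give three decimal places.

Power ≈ 0.784

Standardized effect: d = |μ₁ − μ₀| / σ = |4.59 − 4.48| / 0.17 = 0.6471
Noncentrality parameter: δ = d·√n = 0.6471 × √18 = 2.7452
One-sided α = 0.025 → critical value z_{0.025} = 1.960.
Power = Φ(δ − 1.960) = Φ(0.785) = 0.7839.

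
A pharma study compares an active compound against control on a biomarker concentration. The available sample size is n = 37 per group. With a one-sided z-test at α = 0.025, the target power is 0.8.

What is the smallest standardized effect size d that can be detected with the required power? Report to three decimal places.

Required noncentrality: δ = z_{0.025} + z_{0.20} = 1.960 + 0.842 = 2.802.
δ = d·√(n/2) ⇒ d = δ/√(n/2) = 2.802/√(37/2) = 0.6514.

d ≈ 0.651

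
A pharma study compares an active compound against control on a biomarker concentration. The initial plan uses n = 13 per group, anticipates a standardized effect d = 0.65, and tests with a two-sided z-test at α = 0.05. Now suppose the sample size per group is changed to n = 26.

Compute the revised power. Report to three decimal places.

With n = 26 per group: δ = d·√(n/2) = 0.65 × √(26/2) = 2.3436. Critical value z_{0.025} = 1.960.
Revised power = Φ(δ − 1.960) + Φ(−δ − 1.960) = Φ(0.384) + Φ(-4.304) = 0.6494 + 0.0000 = 0.6494.

Power ≈ 0.649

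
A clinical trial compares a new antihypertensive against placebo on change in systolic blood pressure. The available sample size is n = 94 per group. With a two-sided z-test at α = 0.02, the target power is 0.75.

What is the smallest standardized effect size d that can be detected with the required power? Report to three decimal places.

d ≈ 0.438

Need Φ(δ − 2.326) = 0.75, so δ = 2.326 + 0.674 = 3.001.
(Lower-tail contribution to power is negligible for δ > 0.)
δ = d·√(n/2) ⇒ d = δ/√(n/2) = 3.001/√(94/2) = 0.4377.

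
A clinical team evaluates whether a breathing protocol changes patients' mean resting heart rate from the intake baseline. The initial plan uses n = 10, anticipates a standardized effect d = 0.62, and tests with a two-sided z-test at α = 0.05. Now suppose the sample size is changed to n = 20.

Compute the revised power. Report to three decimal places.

Power ≈ 0.792

With n = 20: δ = d·√n = 0.62 × √20 = 2.7727. Critical value z_{0.025} = 1.960.
Revised power = Φ(δ − 1.960) + Φ(−δ − 1.960) = Φ(0.813) + Φ(-4.733) = 0.7918 + 0.0000 = 0.7918.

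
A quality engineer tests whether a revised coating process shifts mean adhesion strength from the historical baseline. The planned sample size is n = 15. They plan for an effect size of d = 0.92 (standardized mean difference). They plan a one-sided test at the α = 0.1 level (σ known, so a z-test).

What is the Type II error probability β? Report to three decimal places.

β ≈ 0.011

Noncentrality parameter: δ = d·√n = 0.92 × √15 = 3.5631
Critical value for a one-sided test at α = 0.1: z_α = 1.282.
Power = P(Z > 1.282 − δ) = Φ(2.282) = 0.9887.
Type II error: β = 1 − power = 1 − 0.9887 = 0.0113.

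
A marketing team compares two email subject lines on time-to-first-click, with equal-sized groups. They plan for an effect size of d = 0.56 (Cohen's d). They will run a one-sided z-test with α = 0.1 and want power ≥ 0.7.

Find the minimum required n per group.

n = 21 per group

For power 0.7 need Φ(δ − z_{0.1}) = 0.7, so δ = z_{0.1} + z_{0.30} = 1.282 + 0.524 = 1.806.
δ = d·√(n/2) ⇒ n = 2(δ/d)² = 2 × (1.806 / 0.56)² = 20.80.
Rounding up, n = 21 per group.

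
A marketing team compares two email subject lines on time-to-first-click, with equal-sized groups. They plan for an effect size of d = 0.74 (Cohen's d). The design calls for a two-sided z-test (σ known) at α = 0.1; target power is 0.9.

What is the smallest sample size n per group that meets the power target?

n = 32 per group

Set Φ(δ − 1.645) = 0.9; then δ − 1.645 = Φ⁻¹(0.9) = 1.282, giving δ = 2.926.
(For δ > 0 the lower-tail rejection region contributes negligibly to power, so the one-term inversion is standard.)
δ = d·√(n/2) ⇒ n = 2(δ/d)² = 2 × (2.926 / 0.74)² = 31.28.
Rounding up, n = 32 per group.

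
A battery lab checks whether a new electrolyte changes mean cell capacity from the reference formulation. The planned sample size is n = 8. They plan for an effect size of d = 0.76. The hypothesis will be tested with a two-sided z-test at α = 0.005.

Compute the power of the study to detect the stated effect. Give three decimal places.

Noncentrality parameter: λ = d·√n = 0.76 × √8 = 2.1496
Two-sided α = 0.005 → critical value z_{0.0025} = 2.807.
Power = Φ(λ − 2.807) + Φ(−λ − 2.807) = Φ(-0.657) + Φ(-4.957) = 0.2555 + 0.0000 = 0.2555.

Power ≈ 0.255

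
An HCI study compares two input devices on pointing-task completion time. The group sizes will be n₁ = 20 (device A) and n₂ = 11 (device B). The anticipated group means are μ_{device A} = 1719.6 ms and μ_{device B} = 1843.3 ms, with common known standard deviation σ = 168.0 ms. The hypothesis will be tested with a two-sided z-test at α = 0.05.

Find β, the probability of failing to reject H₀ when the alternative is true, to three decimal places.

β ≈ 0.499

Standardized effect: d = |μ_{device A} − μ_{device B}| / σ = |1719.6 − 1843.3| / 168.0 = 0.7363
Noncentrality parameter: δ = d / √(1/n₁ + 1/n₂) = 0.7363 / √(1/20 + 1/11) = 1.9615
Two-sided α = 0.05 → critical value z_{0.025} = 1.960.
Power = Φ(δ − 1.960) + Φ(−δ − 1.960) = Φ(0.002) + Φ(-3.921) = 0.5006 + 0.0000 = 0.5007.
Type II error: β = 1 − power = 1 − 0.5007 = 0.4993.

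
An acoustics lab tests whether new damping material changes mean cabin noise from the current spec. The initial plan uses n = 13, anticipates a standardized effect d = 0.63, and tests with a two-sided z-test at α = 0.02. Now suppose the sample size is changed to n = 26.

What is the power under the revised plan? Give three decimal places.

Power ≈ 0.812

With n = 26: δ = d·√n = 0.63 × √26 = 3.2124. Critical value z_{0.01} = 2.326.
Revised power = Φ(δ − 2.326) + Φ(−δ − 2.326) = Φ(0.886) + Φ(-5.539) = 0.8122 + 0.0000 = 0.8122.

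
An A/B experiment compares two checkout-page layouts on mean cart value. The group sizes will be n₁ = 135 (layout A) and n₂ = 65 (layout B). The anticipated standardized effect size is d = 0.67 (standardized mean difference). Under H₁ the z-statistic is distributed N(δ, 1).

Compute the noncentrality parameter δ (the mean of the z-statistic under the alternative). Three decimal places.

The noncentrality parameter scales effect size by the design's sample-size factor: δ = d / √(1/n₁ + 1/n₂) = 0.67 / √(1/135 + 1/65) = 4.4380

δ ≈ 4.438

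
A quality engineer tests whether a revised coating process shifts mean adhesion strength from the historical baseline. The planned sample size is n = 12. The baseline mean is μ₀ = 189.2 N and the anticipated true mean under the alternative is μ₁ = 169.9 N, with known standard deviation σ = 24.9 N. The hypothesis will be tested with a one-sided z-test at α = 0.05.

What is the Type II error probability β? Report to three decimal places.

β ≈ 0.149

Standardized effect: d = |μ₁ − μ₀| / σ = |169.9 − 189.2| / 24.9 = 0.7751
Noncentrality parameter: δ = d·√n = 0.7751 × √12 = 2.6850
Critical value for a one-sided test at α = 0.05: z_α = 1.645.
Power = Φ(δ − 1.645) = Φ(1.040) = 0.8509.
Type II error: β = 1 − power = 1 − 0.8509 = 0.1491.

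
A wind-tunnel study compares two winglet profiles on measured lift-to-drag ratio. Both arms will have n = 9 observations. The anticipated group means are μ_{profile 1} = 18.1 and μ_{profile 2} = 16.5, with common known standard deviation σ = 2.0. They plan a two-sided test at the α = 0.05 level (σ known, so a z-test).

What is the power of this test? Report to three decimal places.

Power ≈ 0.396

Standardized effect: d = |μ_{profile 1} − μ_{profile 2}| / σ = |18.1 − 16.5| / 2.0 = 0.8000
Noncentrality parameter: δ = d·√(n/2) = 0.8000 × √(9/2) = 1.6971
Critical value for a two-sided test at α = 0.05: z_{α/2} = 1.960.
Power = Φ(δ − 1.960) + Φ(−δ − 1.960) = Φ(-0.263) + Φ(-3.657) = 0.3963 + 0.0001 = 0.3964.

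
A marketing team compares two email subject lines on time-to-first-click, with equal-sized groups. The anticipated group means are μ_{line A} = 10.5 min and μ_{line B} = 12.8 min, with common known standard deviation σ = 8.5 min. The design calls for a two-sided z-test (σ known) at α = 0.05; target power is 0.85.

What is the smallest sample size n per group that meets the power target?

Standardized effect: d = |μ_{line A} − μ_{line B}| / σ = |10.5 − 12.8| / 8.5 = 0.2706
Set Φ(δ − 1.960) = 0.85; then δ − 1.960 = Φ⁻¹(0.85) = 1.036, giving δ = 2.996.
(Ignoring the negligible lower-tail rejection probability gives the usual closed-form inversion.)
δ = d·√(n/2) ⇒ n = 2(δ/d)² = 2 × (2.996 / 0.2706)² = 245.25.
Rounding up, n = 246 per group.

n = 246 per group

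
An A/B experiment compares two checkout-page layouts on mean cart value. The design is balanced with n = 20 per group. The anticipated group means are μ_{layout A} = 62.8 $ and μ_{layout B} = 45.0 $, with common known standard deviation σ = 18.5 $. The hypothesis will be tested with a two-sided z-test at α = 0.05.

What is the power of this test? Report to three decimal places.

Standardized effect: d = |μ_{layout A} − μ_{layout B}| / σ = |62.8 − 45.0| / 18.5 = 0.9622
Noncentrality parameter: δ = d·√(n/2) = 0.9622 × √(20/2) = 3.0426
Two-sided α = 0.05 → critical value z_{0.025} = 1.960.
Power = Φ(δ − 1.960) + Φ(−δ − 1.960) = Φ(1.083) + Φ(-5.003) = 0.8605 + 0.0000 = 0.8605.

Power ≈ 0.861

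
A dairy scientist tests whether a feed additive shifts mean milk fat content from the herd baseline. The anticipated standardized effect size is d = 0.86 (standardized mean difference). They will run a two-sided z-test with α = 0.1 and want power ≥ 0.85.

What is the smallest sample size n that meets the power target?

Set Φ(δ − 1.645) = 0.85; then δ − 1.645 = Φ⁻¹(0.85) = 1.036, giving δ = 2.681.
(For δ > 0 the lower-tail rejection region contributes negligibly to power, so the one-term inversion is standard.)
δ = d·√n ⇒ n = (δ/d)² = (2.681 / 0.86)² = 9.72.
Round up to the next whole unit.

n = 10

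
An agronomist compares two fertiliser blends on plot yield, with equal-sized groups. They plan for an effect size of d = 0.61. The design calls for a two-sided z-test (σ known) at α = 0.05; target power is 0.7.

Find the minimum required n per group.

n = 34 per group

For power 0.7 need Φ(δ − z_{0.025}) = 0.7, so δ = z_{0.025} + z_{0.30} = 1.960 + 0.524 = 2.484.
(Ignoring the negligible lower-tail rejection probability gives the usual closed-form inversion.)
δ = d·√(n/2) ⇒ n = 2(δ/d)² = 2 × (2.484 / 0.61)² = 33.17.
Round up to the next whole unit.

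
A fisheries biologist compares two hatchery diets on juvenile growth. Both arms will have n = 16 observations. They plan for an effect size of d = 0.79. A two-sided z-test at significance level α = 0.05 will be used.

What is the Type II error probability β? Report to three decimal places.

β ≈ 0.392

Noncentrality parameter: δ = d·√(n/2) = 0.79 × √(16/2) = 2.2345
Critical value for a two-sided test at α = 0.05: z_{α/2} = 1.960.
Power = Φ(δ − 1.960) + Φ(−δ − 1.960) = Φ(0.274) + Φ(-4.194) = 0.6081 + 0.0000 = 0.6082.
Type II error: β = 1 − power = 1 − 0.6082 = 0.3918.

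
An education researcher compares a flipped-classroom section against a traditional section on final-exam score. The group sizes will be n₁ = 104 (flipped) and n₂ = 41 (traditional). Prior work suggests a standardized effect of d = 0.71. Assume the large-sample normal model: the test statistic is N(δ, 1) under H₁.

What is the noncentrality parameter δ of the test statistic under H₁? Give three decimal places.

The noncentrality parameter scales effect size by the design's sample-size factor: δ = d / √(1/n₁ + 1/n₂) = 0.71 / √(1/104 + 1/41) = 3.8502

δ ≈ 3.850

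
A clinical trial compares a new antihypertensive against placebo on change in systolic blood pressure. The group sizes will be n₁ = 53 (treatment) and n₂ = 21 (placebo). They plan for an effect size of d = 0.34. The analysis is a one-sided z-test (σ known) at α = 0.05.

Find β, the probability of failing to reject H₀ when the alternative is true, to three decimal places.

Noncentrality parameter: δ = d / √(1/n₁ + 1/n₂) = 0.34 / √(1/53 + 1/21) = 1.3186
Critical value for a one-sided test at α = 0.05: z_α = 1.645.
Power = P(Z > 1.645 − δ) = Φ(-0.326) = 0.3721.
Type II error: β = 1 − power = 1 − 0.3721 = 0.6279.

β ≈ 0.628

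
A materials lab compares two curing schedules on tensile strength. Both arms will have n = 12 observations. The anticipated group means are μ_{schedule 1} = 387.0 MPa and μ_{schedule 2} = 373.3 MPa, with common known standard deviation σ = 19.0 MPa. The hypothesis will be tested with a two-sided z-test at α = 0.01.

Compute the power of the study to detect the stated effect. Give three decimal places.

Standardized effect: d = |μ_{schedule 1} − μ_{schedule 2}| / σ = |387.0 − 373.3| / 19.0 = 0.7211
Noncentrality parameter: δ = d·√(n/2) = 0.7211 × √(12/2) = 1.7662
Two-sided α = 0.01 → critical value z_{0.005} = 2.576.
Power = Φ(δ − 2.576) + Φ(−δ − 2.576) = Φ(-0.810) + Φ(-4.342) = 0.2091 + 0.0000 = 0.2091.

Power ≈ 0.209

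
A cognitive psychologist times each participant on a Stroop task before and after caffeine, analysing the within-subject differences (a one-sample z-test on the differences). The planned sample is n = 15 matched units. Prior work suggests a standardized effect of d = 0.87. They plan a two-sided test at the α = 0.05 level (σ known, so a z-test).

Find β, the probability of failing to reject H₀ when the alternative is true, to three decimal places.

β ≈ 0.079

Noncentrality parameter: δ = d·√n = 0.87 × √15 = 3.3695
Critical value for a two-sided test at α = 0.05: z_{α/2} = 1.960.
Power = Φ(δ − 1.960) + Φ(−δ − 1.960) = Φ(1.410) + Φ(-5.329) = 0.9207 + 0.0000 = 0.9207.
Type II error: β = 1 − power = 1 − 0.9207 = 0.0793.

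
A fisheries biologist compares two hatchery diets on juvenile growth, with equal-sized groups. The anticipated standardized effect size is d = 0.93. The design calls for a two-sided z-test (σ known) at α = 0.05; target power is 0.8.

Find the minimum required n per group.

n = 19 per group

Set Φ(δ − 1.960) = 0.8; then δ − 1.960 = Φ⁻¹(0.8) = 0.842, giving δ = 2.802.
(The Φ(−δ − z_{α/2}) term is vanishingly small for δ > 0 and is dropped in the standard sample-size formula.)
δ = d·√(n/2) ⇒ n = 2(δ/d)² = 2 × (2.802 / 0.93)² = 18.15.
Round up to the next whole unit.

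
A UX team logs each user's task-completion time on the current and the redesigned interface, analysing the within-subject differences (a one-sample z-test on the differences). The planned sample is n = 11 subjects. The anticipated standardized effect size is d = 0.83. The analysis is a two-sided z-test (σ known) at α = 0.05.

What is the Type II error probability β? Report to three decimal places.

β ≈ 0.214

Noncentrality parameter: δ = d·√n = 0.83 × √11 = 2.7528
Two-sided α = 0.05 → critical value z_{0.025} = 1.960.
Power = Φ(δ − 1.960) + Φ(−δ − 1.960) = Φ(0.793) + Φ(-4.713) = 0.7861 + 0.0000 = 0.7861.
Type II error: β = 1 − power = 1 − 0.7861 = 0.2139.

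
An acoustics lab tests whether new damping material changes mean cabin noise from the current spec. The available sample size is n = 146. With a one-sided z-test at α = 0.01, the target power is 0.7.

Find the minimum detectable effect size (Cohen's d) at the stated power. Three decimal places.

d ≈ 0.236

Required noncentrality: δ = z_{0.01} + z_{0.30} = 2.326 + 0.524 = 2.851.
δ = d·√n ⇒ d = δ/√n = 2.851/√146 = 0.2359.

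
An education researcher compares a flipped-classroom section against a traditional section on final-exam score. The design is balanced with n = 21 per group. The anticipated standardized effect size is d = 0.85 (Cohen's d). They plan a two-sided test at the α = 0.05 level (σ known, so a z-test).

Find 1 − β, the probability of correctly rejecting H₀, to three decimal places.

Power ≈ 0.787

Noncentrality parameter: δ = d·√(n/2) = 0.85 × √(21/2) = 2.7543
Critical value for a two-sided test at α = 0.05: z_{α/2} = 1.960.
Power = Φ(δ − 1.960) + Φ(−δ − 1.960) = Φ(0.794) + Φ(-4.714) = 0.7865 + 0.0000 = 0.7865.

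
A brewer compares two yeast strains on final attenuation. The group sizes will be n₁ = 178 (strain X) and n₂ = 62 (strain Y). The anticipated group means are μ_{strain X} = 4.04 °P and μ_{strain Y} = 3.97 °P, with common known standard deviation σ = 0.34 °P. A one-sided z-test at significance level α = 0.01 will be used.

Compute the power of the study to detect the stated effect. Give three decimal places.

Standardized effect: d = |μ_{strain X} − μ_{strain Y}| / σ = |4.04 − 3.97| / 0.34 = 0.2059
Noncentrality parameter: δ = d / √(1/n₁ + 1/n₂) = 0.2059 / √(1/178 + 1/62) = 1.3961
Critical value for a one-sided test at α = 0.01: z_α = 2.326.
Power = P(Z > 2.326 − δ) = Φ(-0.930) = 0.1761.

Power ≈ 0.176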